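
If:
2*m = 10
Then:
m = 5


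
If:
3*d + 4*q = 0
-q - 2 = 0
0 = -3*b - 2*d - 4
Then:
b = -28/9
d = 8/3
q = -2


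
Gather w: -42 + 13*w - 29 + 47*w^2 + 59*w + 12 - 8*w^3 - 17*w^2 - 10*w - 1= -8*w^3 + 30*w^2 + 62*w - 60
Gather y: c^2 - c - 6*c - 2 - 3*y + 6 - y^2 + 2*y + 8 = c^2 - 7*c - y^2 - y + 12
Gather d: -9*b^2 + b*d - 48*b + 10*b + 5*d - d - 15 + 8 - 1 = -9*b^2 - 38*b + d*(b + 4) - 8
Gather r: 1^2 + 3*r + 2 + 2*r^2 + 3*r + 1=2*r^2 + 6*r + 4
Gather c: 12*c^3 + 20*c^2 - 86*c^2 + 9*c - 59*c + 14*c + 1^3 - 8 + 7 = 12*c^3 - 66*c^2 - 36*c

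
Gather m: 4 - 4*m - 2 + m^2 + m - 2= m^2 - 3*m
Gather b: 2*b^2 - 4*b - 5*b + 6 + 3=2*b^2 - 9*b + 9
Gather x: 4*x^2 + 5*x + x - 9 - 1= 4*x^2 + 6*x - 10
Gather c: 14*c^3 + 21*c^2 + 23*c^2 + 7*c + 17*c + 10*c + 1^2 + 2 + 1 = 14*c^3 + 44*c^2 + 34*c + 4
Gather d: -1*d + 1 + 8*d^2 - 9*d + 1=8*d^2 - 10*d + 2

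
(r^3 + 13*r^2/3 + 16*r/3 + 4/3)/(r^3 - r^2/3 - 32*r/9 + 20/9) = 3*(3*r^2 + 7*r + 2)/(9*r^2 - 21*r + 10)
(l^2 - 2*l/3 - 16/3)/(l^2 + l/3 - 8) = (l + 2)/(l + 3)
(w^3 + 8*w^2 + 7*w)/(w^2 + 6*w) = (w^2 + 8*w + 7)/(w + 6)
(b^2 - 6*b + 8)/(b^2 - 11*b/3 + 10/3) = 3*(b - 4)/(3*b - 5)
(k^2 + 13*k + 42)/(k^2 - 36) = (k + 7)/(k - 6)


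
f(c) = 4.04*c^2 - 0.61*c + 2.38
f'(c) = 8.08*c - 0.61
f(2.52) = 26.50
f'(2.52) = 19.75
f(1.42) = 9.66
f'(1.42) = 10.86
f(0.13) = 2.37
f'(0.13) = 0.44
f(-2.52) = 29.57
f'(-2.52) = -20.97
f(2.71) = 30.40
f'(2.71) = 21.29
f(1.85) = 15.08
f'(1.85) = 14.34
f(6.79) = 184.50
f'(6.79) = 54.25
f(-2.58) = 30.85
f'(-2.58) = -21.46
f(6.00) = 144.16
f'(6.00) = 47.87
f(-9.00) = 335.11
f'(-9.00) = -73.33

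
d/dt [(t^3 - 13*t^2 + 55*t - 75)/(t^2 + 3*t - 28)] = (t^4 + 6*t^3 - 178*t^2 + 878*t - 1315)/(t^4 + 6*t^3 - 47*t^2 - 168*t + 784)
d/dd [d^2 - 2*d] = 2*d - 2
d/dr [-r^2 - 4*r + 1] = -2*r - 4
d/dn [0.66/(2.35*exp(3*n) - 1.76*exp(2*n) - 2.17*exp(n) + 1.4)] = (-4.653*exp(2*n) + 2.3232*exp(n) + 1.4322)*exp(n)/(2.35*exp(3*n) - 1.76*exp(2*n) - 2.17*exp(n) + 1.4)^2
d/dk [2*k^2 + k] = 4*k + 1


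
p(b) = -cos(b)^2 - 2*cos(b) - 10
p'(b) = 2*sin(b)*cos(b) + 2*sin(b)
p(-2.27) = -9.13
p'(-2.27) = -0.55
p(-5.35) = -11.54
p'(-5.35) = 2.56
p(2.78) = -9.00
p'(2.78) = 0.05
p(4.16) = -9.23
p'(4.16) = -0.81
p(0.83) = -11.81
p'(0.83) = 2.47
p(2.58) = -9.02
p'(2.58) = 0.16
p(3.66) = -9.02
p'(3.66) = -0.13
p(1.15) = -10.98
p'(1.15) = 2.57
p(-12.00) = -12.40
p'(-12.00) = 1.98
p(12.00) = -12.40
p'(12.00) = -1.98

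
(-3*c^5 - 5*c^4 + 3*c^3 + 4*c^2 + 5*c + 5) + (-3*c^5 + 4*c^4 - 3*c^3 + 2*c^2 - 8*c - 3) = -6*c^5 - c^4 + 6*c^2 - 3*c + 2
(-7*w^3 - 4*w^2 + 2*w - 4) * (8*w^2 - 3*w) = -56*w^5 - 11*w^4 + 28*w^3 - 38*w^2 + 12*w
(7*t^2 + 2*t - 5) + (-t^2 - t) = 6*t^2 + t - 5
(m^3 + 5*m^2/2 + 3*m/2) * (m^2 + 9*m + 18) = m^5 + 23*m^4/2 + 42*m^3 + 117*m^2/2 + 27*m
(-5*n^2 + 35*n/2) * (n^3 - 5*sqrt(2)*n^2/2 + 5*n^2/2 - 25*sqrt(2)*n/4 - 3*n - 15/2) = -5*n^5 + 5*n^4 + 25*sqrt(2)*n^4/2 - 25*sqrt(2)*n^3/2 + 235*n^3/4 - 875*sqrt(2)*n^2/8 - 15*n^2 - 525*n/4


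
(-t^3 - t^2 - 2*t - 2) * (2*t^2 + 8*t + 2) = -2*t^5 - 10*t^4 - 14*t^3 - 22*t^2 - 20*t - 4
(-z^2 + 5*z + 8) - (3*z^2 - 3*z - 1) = -4*z^2 + 8*z + 9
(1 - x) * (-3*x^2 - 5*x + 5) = 3*x^3 + 2*x^2 - 10*x + 5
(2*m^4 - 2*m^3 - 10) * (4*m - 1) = 8*m^5 - 10*m^4 + 2*m^3 - 40*m + 10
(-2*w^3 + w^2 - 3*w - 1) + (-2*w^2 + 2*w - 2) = -2*w^3 - w^2 - w - 3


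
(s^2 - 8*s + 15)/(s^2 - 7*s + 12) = (s - 5)/(s - 4)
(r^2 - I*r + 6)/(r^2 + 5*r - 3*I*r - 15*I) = (r + 2*I)/(r + 5)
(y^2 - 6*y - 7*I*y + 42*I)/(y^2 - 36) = (y - 7*I)/(y + 6)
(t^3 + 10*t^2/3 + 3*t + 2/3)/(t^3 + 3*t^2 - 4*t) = (3*t^3 + 10*t^2 + 9*t + 2)/(3*t*(t^2 + 3*t - 4))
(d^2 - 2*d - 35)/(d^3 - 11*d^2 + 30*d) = (d^2 - 2*d - 35)/(d*(d^2 - 11*d + 30))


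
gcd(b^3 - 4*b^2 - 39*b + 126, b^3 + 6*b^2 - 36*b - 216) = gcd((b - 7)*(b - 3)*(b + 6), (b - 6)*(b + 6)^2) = b + 6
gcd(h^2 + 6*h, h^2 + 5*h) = h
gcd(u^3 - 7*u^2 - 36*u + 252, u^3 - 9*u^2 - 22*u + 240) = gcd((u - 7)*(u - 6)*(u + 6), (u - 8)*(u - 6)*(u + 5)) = u - 6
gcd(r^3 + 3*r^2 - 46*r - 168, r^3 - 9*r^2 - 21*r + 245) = r - 7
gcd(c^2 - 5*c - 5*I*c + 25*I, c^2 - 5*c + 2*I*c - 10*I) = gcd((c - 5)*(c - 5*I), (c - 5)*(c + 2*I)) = c - 5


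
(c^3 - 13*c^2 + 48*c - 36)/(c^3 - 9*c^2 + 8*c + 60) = (c^2 - 7*c + 6)/(c^2 - 3*c - 10)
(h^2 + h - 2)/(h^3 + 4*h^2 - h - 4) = (h + 2)/(h^2 + 5*h + 4)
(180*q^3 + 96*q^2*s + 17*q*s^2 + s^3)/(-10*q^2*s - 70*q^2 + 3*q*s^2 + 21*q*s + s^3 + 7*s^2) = (-36*q^2 - 12*q*s - s^2)/(2*q*s + 14*q - s^2 - 7*s)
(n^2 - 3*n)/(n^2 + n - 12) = n/(n + 4)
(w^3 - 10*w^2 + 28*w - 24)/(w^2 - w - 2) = (w^2 - 8*w + 12)/(w + 1)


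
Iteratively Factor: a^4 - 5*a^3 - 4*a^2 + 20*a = (a + 2)*(a^3 - 7*a^2 + 10*a) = (a - 5)*(a + 2)*(a^2 - 2*a) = (a - 5)*(a - 2)*(a + 2)*(a)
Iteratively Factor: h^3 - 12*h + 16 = (h - 2)*(h^2 + 2*h - 8) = (h - 2)^2*(h + 4)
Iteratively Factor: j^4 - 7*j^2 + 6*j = (j - 2)*(j^3 + 2*j^2 - 3*j) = (j - 2)*(j - 1)*(j^2 + 3*j) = j*(j - 2)*(j - 1)*(j + 3)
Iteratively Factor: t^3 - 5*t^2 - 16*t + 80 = (t - 5)*(t^2 - 16) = (t - 5)*(t - 4)*(t + 4)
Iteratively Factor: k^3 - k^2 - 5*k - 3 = (k - 3)*(k^2 + 2*k + 1) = (k - 3)*(k + 1)*(k + 1)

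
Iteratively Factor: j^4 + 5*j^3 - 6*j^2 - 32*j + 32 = (j + 4)*(j^3 + j^2 - 10*j + 8) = (j - 1)*(j + 4)*(j^2 + 2*j - 8) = (j - 2)*(j - 1)*(j + 4)*(j + 4)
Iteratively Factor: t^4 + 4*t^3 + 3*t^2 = (t)*(t^3 + 4*t^2 + 3*t) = t*(t + 3)*(t^2 + t) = t*(t + 1)*(t + 3)*(t)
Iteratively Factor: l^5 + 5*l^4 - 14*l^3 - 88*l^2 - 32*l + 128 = (l - 1)*(l^4 + 6*l^3 - 8*l^2 - 96*l - 128) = (l - 1)*(l + 2)*(l^3 + 4*l^2 - 16*l - 64) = (l - 4)*(l - 1)*(l + 2)*(l^2 + 8*l + 16) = (l - 4)*(l - 1)*(l + 2)*(l + 4)*(l + 4)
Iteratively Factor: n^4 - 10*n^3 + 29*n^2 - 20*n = (n - 5)*(n^3 - 5*n^2 + 4*n) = (n - 5)*(n - 4)*(n^2 - n) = n*(n - 5)*(n - 4)*(n - 1)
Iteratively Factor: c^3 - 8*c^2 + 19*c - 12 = (c - 3)*(c^2 - 5*c + 4) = (c - 4)*(c - 3)*(c - 1)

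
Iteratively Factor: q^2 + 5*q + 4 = (q + 1)*(q + 4)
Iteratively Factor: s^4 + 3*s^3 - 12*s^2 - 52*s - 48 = (s + 2)*(s^3 + s^2 - 14*s - 24) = (s - 4)*(s + 2)*(s^2 + 5*s + 6) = (s - 4)*(s + 2)^2*(s + 3)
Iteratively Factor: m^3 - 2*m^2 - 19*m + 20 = (m - 5)*(m^2 + 3*m - 4) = (m - 5)*(m - 1)*(m + 4)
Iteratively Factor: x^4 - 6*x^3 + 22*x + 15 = (x + 1)*(x^3 - 7*x^2 + 7*x + 15) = (x - 5)*(x + 1)*(x^2 - 2*x - 3) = (x - 5)*(x - 3)*(x + 1)*(x + 1)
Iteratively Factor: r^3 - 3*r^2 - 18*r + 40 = (r - 5)*(r^2 + 2*r - 8) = (r - 5)*(r - 2)*(r + 4)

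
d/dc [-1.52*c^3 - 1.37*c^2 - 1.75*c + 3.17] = -4.56*c^2 - 2.74*c - 1.75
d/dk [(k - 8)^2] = 2*k - 16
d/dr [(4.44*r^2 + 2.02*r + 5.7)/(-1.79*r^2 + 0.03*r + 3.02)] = (3.749*r^2 + 47.2236*r + 5.9294)/(3.2041*r^4 - 0.1074*r^3 - 10.8107*r^2 + 0.1812*r + 9.1204)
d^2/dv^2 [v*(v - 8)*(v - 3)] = 6*v - 22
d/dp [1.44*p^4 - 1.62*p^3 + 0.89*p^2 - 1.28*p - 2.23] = 5.76*p^3 - 4.86*p^2 + 1.78*p - 1.28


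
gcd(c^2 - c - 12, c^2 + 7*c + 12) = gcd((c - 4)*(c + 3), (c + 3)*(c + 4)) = c + 3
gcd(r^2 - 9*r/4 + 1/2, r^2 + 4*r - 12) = r - 2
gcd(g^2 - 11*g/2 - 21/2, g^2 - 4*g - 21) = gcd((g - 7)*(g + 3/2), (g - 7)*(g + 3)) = g - 7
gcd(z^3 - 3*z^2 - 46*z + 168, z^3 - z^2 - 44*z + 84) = z^2 + z - 42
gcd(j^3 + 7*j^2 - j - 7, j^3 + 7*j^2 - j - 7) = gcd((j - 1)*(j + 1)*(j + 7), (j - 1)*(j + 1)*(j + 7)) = j^3 + 7*j^2 - j - 7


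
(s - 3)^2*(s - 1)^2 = s^4 - 8*s^3 + 22*s^2 - 24*s + 9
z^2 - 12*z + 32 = (z - 8)*(z - 4)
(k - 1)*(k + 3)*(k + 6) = k^3 + 8*k^2 + 9*k - 18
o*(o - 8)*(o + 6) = o^3 - 2*o^2 - 48*o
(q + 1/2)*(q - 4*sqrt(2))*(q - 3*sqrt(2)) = q^3 - 7*sqrt(2)*q^2 + q^2/2 - 7*sqrt(2)*q/2 + 24*q + 12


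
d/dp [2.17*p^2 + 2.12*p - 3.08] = 4.34*p + 2.12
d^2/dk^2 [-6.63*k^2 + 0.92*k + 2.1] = -13.2600000000000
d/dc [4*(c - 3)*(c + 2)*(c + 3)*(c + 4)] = 16*c^3 + 72*c^2 - 8*c - 216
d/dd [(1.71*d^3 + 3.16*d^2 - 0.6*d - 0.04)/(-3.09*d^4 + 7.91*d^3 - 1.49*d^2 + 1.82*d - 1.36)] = (5.2839*d^6 + 19.5288*d^5 - 33.1055*d^4 + 15.222*d^3 - 1.1704*d^2 - 8.7144*d + 0.8888)/(9.5481*d^8 - 48.8838*d^7 + 71.7763*d^6 - 34.8194*d^5 + 39.4173*d^4 - 26.9388*d^3 + 7.3652*d^2 - 4.9504*d + 1.8496)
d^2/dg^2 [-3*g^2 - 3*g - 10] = -6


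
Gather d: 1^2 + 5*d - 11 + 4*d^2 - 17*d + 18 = 4*d^2 - 12*d + 8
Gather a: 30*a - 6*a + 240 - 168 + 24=24*a + 96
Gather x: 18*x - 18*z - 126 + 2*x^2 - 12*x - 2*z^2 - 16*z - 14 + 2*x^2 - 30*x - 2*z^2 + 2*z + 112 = 4*x^2 - 24*x - 4*z^2 - 32*z - 28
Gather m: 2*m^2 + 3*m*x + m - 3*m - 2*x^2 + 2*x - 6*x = 2*m^2 + m*(3*x - 2) - 2*x^2 - 4*x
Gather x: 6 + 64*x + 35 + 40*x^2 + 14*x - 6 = 40*x^2 + 78*x + 35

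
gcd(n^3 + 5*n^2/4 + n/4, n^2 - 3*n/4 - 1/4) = n + 1/4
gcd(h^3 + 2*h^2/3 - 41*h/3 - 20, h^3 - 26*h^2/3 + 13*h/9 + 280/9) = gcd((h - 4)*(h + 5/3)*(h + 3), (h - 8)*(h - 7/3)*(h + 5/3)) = h + 5/3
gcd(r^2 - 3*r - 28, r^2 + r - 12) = r + 4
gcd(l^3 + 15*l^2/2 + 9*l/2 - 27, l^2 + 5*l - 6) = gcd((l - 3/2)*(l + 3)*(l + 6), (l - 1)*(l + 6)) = l + 6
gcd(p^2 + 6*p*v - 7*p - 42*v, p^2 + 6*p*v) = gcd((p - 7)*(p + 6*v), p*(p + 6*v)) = p + 6*v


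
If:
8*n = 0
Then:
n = 0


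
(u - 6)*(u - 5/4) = u^2 - 29*u/4 + 15/2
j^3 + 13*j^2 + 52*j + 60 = (j + 2)*(j + 5)*(j + 6)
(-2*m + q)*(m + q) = -2*m^2 - m*q + q^2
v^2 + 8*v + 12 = (v + 2)*(v + 6)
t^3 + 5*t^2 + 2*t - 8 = (t - 1)*(t + 2)*(t + 4)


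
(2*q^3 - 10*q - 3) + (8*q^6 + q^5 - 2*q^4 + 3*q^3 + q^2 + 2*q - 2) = 8*q^6 + q^5 - 2*q^4 + 5*q^3 + q^2 - 8*q - 5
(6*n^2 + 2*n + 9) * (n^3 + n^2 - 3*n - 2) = 6*n^5 + 8*n^4 - 7*n^3 - 9*n^2 - 31*n - 18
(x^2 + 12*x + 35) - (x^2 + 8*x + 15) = 4*x + 20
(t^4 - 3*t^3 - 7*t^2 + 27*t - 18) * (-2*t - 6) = -2*t^5 + 32*t^3 - 12*t^2 - 126*t + 108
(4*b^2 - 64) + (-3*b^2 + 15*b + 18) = b^2 + 15*b - 46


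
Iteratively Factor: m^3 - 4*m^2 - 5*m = (m)*(m^2 - 4*m - 5) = m*(m - 5)*(m + 1)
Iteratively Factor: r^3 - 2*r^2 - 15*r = (r + 3)*(r^2 - 5*r) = (r - 5)*(r + 3)*(r)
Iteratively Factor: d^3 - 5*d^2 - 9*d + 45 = (d + 3)*(d^2 - 8*d + 15) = (d - 5)*(d + 3)*(d - 3)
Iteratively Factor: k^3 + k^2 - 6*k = (k)*(k^2 + k - 6) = k*(k + 3)*(k - 2)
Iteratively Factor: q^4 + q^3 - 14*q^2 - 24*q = (q)*(q^3 + q^2 - 14*q - 24) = q*(q + 3)*(q^2 - 2*q - 8) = q*(q + 2)*(q + 3)*(q - 4)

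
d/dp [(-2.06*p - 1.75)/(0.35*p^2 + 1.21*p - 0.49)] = (0.721*p^2 + 1.225*p + 3.1269)/(0.1225*p^4 + 0.847*p^3 + 1.1211*p^2 - 1.1858*p + 0.2401)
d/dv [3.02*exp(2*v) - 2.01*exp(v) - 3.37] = (6.04*exp(v) - 2.01)*exp(v)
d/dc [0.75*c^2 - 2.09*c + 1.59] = 1.5*c - 2.09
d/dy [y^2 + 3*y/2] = 2*y + 3/2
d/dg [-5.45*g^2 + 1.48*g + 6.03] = 1.48 - 10.9*g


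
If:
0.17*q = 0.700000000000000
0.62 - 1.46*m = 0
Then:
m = 0.42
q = 4.12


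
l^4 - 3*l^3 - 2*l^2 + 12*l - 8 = (l - 2)^2*(l - 1)*(l + 2)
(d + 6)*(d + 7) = d^2 + 13*d + 42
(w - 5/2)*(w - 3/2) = w^2 - 4*w + 15/4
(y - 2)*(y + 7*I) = y^2 - 2*y + 7*I*y - 14*I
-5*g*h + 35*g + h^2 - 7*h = (-5*g + h)*(h - 7)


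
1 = 1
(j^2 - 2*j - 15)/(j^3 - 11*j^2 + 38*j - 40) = (j + 3)/(j^2 - 6*j + 8)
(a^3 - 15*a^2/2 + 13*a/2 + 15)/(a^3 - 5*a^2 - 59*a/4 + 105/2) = 2*(a + 1)/(2*a + 7)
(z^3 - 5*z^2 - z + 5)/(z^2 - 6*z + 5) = z + 1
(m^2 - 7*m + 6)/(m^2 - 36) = (m - 1)/(m + 6)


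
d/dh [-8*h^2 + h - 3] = 1 - 16*h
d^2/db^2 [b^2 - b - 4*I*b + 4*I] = 2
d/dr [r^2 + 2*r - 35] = 2*r + 2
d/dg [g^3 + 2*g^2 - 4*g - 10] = 3*g^2 + 4*g - 4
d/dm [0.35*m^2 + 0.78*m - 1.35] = 0.7*m + 0.78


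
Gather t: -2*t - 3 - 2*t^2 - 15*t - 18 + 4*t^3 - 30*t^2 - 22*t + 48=4*t^3 - 32*t^2 - 39*t + 27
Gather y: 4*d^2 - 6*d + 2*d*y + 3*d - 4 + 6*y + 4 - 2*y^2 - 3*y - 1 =4*d^2 - 3*d - 2*y^2 + y*(2*d + 3) - 1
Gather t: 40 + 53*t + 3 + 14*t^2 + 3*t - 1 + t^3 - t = t^3 + 14*t^2 + 55*t + 42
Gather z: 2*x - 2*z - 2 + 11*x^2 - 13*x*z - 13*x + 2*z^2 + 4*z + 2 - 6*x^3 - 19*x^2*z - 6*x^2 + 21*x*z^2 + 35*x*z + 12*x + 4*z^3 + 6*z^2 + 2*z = -6*x^3 + 5*x^2 + x + 4*z^3 + z^2*(21*x + 8) + z*(-19*x^2 + 22*x + 4)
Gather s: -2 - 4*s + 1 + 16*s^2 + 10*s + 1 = 16*s^2 + 6*s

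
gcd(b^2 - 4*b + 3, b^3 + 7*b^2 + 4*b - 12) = b - 1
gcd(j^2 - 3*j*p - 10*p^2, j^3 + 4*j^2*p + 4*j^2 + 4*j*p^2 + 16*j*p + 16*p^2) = j + 2*p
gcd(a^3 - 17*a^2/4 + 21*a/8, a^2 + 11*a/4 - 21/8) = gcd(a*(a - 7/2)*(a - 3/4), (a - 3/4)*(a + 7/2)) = a - 3/4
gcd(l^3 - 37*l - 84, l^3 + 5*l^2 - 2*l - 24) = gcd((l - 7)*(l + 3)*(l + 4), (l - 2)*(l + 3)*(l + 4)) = l^2 + 7*l + 12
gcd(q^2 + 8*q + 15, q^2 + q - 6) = q + 3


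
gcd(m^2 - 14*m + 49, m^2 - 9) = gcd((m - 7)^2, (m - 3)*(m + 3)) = 1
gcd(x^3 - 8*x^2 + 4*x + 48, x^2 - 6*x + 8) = x - 4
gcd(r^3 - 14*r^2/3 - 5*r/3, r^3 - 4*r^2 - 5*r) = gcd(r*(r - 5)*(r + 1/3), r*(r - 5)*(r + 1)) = r^2 - 5*r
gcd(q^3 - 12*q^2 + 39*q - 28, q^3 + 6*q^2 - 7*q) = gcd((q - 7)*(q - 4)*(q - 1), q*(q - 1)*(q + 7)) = q - 1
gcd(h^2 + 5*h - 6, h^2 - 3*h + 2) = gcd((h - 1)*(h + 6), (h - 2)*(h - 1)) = h - 1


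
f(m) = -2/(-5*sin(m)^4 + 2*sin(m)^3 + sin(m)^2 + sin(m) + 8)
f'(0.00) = 0.03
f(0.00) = -0.25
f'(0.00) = 0.03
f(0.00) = -0.25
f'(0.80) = -0.03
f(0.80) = -0.23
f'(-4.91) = -0.08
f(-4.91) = -0.28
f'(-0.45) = 0.10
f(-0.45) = -0.27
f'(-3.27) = -0.04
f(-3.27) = -0.25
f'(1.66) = 0.04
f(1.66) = -0.28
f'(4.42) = -3.19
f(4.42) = -1.00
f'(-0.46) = 0.10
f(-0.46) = -0.27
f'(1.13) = -0.10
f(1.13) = -0.25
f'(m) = -2*(20*sin(m)^3*cos(m) - 6*sin(m)^2*cos(m) - 2*sin(m)*cos(m) - cos(m))/(-5*sin(m)^4 + 2*sin(m)^3 + sin(m)^2 + sin(m) + 8)^2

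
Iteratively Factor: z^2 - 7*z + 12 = (z - 4)*(z - 3)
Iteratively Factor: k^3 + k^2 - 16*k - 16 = (k + 4)*(k^2 - 3*k - 4) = (k - 4)*(k + 4)*(k + 1)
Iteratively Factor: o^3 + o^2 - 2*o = (o + 2)*(o^2 - o) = (o - 1)*(o + 2)*(o)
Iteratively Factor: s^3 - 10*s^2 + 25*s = (s - 5)*(s^2 - 5*s) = (s - 5)^2*(s)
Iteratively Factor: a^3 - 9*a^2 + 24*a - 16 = (a - 4)*(a^2 - 5*a + 4) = (a - 4)*(a - 1)*(a - 4)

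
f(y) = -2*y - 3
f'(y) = -2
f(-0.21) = -2.58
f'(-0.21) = -2.00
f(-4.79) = 6.58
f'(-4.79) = -2.00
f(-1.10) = -0.80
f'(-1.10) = -2.00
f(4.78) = -12.56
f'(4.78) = -2.00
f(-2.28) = 1.56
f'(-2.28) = -2.00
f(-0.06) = -2.88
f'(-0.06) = -2.00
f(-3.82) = 4.64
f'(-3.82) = -2.00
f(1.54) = -6.08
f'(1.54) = -2.00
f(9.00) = -21.00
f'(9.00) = -2.00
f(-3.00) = 3.00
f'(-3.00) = -2.00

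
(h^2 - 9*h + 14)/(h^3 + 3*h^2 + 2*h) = (h^2 - 9*h + 14)/(h*(h^2 + 3*h + 2))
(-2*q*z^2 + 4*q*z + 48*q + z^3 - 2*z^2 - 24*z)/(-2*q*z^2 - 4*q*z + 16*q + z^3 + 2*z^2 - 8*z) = (z - 6)/(z - 2)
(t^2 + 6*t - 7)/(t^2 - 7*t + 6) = (t + 7)/(t - 6)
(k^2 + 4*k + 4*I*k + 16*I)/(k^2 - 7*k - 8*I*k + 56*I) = (k^2 + 4*k*(1 + I) + 16*I)/(k^2 - k*(7 + 8*I) + 56*I)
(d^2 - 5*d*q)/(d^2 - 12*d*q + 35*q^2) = d/(d - 7*q)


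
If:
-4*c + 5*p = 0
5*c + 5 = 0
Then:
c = -1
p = -4/5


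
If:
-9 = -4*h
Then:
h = 9/4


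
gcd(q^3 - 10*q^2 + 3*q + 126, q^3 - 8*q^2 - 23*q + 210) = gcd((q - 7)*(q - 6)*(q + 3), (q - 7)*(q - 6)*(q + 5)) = q^2 - 13*q + 42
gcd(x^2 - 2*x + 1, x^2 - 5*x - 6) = 1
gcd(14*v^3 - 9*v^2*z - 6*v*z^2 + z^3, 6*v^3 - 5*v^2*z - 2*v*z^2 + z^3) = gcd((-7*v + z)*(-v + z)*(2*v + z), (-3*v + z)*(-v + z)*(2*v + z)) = -2*v^2 + v*z + z^2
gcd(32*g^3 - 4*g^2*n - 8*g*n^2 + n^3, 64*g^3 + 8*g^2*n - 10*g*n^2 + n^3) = 16*g^2 + 6*g*n - n^2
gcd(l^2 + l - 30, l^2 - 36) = l + 6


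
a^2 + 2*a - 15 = (a - 3)*(a + 5)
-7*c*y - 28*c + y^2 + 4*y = (-7*c + y)*(y + 4)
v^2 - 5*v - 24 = (v - 8)*(v + 3)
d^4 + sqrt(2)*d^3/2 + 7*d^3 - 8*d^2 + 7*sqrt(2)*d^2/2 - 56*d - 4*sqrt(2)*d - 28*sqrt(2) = (d + 7)*(d - 2*sqrt(2))*(d + sqrt(2)/2)*(d + 2*sqrt(2))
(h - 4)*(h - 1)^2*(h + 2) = h^4 - 4*h^3 - 3*h^2 + 14*h - 8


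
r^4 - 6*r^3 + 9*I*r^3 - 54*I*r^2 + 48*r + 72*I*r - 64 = (r - 4)*(r - 2)*(r + I)*(r + 8*I)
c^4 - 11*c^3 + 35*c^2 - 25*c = c*(c - 5)^2*(c - 1)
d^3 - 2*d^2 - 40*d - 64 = (d - 8)*(d + 2)*(d + 4)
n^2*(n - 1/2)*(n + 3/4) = n^4 + n^3/4 - 3*n^2/8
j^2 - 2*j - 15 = (j - 5)*(j + 3)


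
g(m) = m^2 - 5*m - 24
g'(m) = 2*m - 5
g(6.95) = -10.45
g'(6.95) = 8.90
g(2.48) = -30.25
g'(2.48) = -0.04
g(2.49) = -30.25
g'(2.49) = -0.02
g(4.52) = -26.17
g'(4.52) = 4.04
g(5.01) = -23.95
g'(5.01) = 5.02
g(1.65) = -29.53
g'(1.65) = -1.70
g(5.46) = -21.49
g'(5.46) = 5.92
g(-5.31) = 30.75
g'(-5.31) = -15.62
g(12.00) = 60.00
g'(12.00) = 19.00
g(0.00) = -24.00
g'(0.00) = -5.00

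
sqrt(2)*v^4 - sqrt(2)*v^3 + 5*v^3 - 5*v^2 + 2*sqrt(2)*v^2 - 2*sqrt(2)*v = v*(v - 1)*(v + 2*sqrt(2))*(sqrt(2)*v + 1)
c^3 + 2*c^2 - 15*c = c*(c - 3)*(c + 5)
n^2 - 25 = (n - 5)*(n + 5)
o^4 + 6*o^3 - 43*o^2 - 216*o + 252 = (o - 6)*(o - 1)*(o + 6)*(o + 7)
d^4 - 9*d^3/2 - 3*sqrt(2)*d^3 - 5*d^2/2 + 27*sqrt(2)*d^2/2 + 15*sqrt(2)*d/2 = d*(d - 5)*(d + 1/2)*(d - 3*sqrt(2))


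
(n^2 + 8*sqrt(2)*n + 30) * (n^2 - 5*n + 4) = n^4 - 5*n^3 + 8*sqrt(2)*n^3 - 40*sqrt(2)*n^2 + 34*n^2 - 150*n + 32*sqrt(2)*n + 120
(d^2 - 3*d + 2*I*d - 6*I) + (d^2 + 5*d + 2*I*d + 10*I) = 2*d^2 + 2*d + 4*I*d + 4*I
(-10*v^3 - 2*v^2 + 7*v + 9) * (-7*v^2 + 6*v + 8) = 70*v^5 - 46*v^4 - 141*v^3 - 37*v^2 + 110*v + 72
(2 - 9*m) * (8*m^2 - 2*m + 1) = -72*m^3 + 34*m^2 - 13*m + 2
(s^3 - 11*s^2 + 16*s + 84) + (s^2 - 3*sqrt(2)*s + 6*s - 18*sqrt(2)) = s^3 - 10*s^2 - 3*sqrt(2)*s + 22*s - 18*sqrt(2) + 84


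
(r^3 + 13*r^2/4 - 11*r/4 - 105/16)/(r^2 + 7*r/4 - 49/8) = (8*r^2 - 2*r - 15)/(2*(4*r - 7))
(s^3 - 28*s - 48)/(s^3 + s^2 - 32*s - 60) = (s + 4)/(s + 5)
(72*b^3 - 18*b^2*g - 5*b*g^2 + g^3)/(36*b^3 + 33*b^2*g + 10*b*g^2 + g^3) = (18*b^2 - 9*b*g + g^2)/(9*b^2 + 6*b*g + g^2)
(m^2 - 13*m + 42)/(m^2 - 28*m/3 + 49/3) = 3*(m - 6)/(3*m - 7)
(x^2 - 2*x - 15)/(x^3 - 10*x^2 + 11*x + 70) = (x + 3)/(x^2 - 5*x - 14)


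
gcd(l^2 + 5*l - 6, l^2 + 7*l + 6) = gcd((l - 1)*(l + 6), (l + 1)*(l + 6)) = l + 6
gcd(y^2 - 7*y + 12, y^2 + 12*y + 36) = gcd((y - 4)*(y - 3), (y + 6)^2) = 1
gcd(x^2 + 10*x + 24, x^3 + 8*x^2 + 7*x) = 1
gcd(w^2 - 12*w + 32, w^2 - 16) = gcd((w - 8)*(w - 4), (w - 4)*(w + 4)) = w - 4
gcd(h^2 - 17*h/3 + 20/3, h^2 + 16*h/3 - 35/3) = h - 5/3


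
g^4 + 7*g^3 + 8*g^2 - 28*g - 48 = (g - 2)*(g + 2)*(g + 3)*(g + 4)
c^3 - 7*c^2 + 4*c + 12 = (c - 6)*(c - 2)*(c + 1)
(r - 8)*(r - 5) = r^2 - 13*r + 40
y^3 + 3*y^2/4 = y^2*(y + 3/4)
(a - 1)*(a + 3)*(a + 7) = a^3 + 9*a^2 + 11*a - 21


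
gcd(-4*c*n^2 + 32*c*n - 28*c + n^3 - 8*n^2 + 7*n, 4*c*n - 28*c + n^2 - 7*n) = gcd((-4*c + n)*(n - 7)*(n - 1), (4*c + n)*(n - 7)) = n - 7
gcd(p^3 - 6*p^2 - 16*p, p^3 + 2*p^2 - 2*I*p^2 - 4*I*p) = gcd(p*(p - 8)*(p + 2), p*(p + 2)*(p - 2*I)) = p^2 + 2*p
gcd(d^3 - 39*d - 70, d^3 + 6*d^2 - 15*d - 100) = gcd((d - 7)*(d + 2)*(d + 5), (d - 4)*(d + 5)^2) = d + 5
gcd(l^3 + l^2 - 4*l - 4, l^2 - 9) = 1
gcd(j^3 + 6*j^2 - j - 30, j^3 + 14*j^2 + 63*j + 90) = j^2 + 8*j + 15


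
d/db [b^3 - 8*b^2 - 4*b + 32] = 3*b^2 - 16*b - 4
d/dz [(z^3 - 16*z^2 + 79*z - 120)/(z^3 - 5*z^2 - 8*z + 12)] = (11*z^4 - 174*z^3 + 919*z^2 - 1584*z - 12)/(z^6 - 10*z^5 + 9*z^4 + 104*z^3 - 56*z^2 - 192*z + 144)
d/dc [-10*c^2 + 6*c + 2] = 6 - 20*c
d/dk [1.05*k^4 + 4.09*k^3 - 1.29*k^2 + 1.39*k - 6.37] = 4.2*k^3 + 12.27*k^2 - 2.58*k + 1.39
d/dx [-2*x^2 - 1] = -4*x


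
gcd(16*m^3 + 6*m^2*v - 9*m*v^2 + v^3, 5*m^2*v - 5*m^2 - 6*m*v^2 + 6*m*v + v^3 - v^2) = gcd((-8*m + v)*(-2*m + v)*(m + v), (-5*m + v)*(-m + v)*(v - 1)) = 1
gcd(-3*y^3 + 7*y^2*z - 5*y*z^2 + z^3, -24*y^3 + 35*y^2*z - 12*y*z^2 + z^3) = 3*y^2 - 4*y*z + z^2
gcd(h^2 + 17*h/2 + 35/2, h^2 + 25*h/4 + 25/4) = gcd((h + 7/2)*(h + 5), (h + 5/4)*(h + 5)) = h + 5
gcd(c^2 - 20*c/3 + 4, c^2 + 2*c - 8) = 1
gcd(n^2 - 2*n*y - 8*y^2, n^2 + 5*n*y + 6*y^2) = n + 2*y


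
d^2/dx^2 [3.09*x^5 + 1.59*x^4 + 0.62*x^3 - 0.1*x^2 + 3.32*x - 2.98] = 61.8*x^3 + 19.08*x^2 + 3.72*x - 0.2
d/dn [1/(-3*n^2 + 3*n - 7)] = 3*(2*n - 1)/(3*n^2 - 3*n + 7)^2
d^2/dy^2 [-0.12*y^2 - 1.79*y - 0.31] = -0.240000000000000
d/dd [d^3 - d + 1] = 3*d^2 - 1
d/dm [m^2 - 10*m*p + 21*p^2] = 2*m - 10*p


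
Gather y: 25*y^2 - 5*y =25*y^2 - 5*y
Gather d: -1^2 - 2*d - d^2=-d^2 - 2*d - 1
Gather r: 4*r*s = 4*r*s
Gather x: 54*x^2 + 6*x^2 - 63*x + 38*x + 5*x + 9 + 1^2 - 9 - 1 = 60*x^2 - 20*x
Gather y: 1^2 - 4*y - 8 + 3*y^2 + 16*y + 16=3*y^2 + 12*y + 9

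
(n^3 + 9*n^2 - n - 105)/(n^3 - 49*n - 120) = (n^2 + 4*n - 21)/(n^2 - 5*n - 24)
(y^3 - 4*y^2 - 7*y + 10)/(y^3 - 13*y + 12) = (y^2 - 3*y - 10)/(y^2 + y - 12)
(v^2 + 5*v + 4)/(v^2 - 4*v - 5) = (v + 4)/(v - 5)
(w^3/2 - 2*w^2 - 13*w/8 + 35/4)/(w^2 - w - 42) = (-4*w^3 + 16*w^2 + 13*w - 70)/(8*(-w^2 + w + 42))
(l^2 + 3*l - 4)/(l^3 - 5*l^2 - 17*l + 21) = (l + 4)/(l^2 - 4*l - 21)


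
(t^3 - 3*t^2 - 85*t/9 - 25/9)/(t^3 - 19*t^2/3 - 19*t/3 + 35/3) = (3*t^2 - 14*t - 5)/(3*(t^2 - 8*t + 7))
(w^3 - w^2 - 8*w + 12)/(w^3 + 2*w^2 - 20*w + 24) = (w + 3)/(w + 6)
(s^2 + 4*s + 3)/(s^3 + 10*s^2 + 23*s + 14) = (s + 3)/(s^2 + 9*s + 14)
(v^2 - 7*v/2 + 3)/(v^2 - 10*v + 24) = (v^2 - 7*v/2 + 3)/(v^2 - 10*v + 24)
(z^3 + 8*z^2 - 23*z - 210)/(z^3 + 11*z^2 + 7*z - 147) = (z^2 + z - 30)/(z^2 + 4*z - 21)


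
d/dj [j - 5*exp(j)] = 1 - 5*exp(j)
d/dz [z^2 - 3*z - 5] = 2*z - 3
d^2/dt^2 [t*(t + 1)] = 2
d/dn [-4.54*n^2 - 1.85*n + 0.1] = -9.08*n - 1.85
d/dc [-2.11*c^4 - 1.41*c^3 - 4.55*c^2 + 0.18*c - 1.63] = -8.44*c^3 - 4.23*c^2 - 9.1*c + 0.18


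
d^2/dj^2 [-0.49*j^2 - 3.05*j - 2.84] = -0.980000000000000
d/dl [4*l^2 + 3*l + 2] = 8*l + 3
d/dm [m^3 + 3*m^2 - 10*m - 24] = 3*m^2 + 6*m - 10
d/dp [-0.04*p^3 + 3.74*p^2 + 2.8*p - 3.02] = -0.12*p^2 + 7.48*p + 2.8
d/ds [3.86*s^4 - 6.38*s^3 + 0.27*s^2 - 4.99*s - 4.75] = 15.44*s^3 - 19.14*s^2 + 0.54*s - 4.99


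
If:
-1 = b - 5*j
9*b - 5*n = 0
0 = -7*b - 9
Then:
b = -9/7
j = -2/35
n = -81/35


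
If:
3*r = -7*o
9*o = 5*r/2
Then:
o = 0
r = 0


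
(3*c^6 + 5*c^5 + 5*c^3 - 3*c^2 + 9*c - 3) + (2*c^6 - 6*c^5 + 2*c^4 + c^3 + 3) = 5*c^6 - c^5 + 2*c^4 + 6*c^3 - 3*c^2 + 9*c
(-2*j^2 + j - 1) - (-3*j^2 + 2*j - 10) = j^2 - j + 9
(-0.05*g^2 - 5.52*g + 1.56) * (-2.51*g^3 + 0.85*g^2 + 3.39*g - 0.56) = 0.1255*g^5 + 13.8127*g^4 - 8.7771*g^3 - 17.3588*g^2 + 8.3796*g - 0.8736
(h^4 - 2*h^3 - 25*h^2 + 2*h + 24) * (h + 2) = h^5 - 29*h^3 - 48*h^2 + 28*h + 48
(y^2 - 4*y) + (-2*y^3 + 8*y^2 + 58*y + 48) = -2*y^3 + 9*y^2 + 54*y + 48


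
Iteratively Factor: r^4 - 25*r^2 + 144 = (r + 3)*(r^3 - 3*r^2 - 16*r + 48) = (r - 3)*(r + 3)*(r^2 - 16) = (r - 3)*(r + 3)*(r + 4)*(r - 4)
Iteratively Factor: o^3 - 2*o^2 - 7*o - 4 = (o + 1)*(o^2 - 3*o - 4) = (o + 1)^2*(o - 4)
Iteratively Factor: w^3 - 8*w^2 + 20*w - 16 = (w - 2)*(w^2 - 6*w + 8) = (w - 4)*(w - 2)*(w - 2)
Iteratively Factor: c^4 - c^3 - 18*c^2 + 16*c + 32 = (c + 4)*(c^3 - 5*c^2 + 2*c + 8) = (c - 2)*(c + 4)*(c^2 - 3*c - 4) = (c - 2)*(c + 1)*(c + 4)*(c - 4)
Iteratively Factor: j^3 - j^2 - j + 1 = (j - 1)*(j^2 - 1) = (j - 1)*(j + 1)*(j - 1)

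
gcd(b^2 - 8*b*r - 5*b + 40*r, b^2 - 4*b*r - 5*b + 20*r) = b - 5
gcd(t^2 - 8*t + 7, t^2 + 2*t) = 1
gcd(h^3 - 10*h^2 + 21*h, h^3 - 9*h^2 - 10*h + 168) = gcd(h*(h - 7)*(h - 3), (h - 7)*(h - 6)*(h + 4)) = h - 7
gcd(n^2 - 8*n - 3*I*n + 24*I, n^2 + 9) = n - 3*I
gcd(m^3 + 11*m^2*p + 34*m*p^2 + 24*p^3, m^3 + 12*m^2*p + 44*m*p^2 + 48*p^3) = m^2 + 10*m*p + 24*p^2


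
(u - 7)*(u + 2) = u^2 - 5*u - 14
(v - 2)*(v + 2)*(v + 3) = v^3 + 3*v^2 - 4*v - 12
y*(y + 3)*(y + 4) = y^3 + 7*y^2 + 12*y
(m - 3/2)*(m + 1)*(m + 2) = m^3 + 3*m^2/2 - 5*m/2 - 3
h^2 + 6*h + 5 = (h + 1)*(h + 5)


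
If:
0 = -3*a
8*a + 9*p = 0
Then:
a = 0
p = 0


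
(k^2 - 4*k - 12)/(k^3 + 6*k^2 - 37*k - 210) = (k + 2)/(k^2 + 12*k + 35)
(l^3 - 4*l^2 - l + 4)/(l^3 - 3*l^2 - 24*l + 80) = (l^2 - 1)/(l^2 + l - 20)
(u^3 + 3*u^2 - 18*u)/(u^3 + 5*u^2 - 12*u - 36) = u/(u + 2)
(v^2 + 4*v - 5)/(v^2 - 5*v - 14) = (-v^2 - 4*v + 5)/(-v^2 + 5*v + 14)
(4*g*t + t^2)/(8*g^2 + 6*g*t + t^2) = t/(2*g + t)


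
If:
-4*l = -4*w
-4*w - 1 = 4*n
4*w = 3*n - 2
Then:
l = -11/28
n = 1/7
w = -11/28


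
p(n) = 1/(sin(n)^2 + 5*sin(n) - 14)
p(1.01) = -0.11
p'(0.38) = -0.04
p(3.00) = -0.08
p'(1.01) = -0.04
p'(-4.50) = 0.02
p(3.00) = -0.08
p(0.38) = -0.08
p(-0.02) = -0.07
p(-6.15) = -0.08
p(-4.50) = -0.12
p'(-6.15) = -0.03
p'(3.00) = 0.03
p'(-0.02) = -0.02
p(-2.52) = -0.06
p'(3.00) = 0.03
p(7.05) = -0.10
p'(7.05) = -0.05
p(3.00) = -0.08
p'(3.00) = 0.03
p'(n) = (-2*sin(n)*cos(n) - 5*cos(n))/(sin(n)^2 + 5*sin(n) - 14)^2 = -(2*sin(n) + 5)*cos(n)/(sin(n)^2 + 5*sin(n) - 14)^2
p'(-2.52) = 0.01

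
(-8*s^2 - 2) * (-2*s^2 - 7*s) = 16*s^4 + 56*s^3 + 4*s^2 + 14*s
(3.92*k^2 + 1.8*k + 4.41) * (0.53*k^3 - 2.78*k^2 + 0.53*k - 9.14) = 2.0776*k^5 - 9.9436*k^4 - 0.589099999999999*k^3 - 47.1346*k^2 - 14.1147*k - 40.3074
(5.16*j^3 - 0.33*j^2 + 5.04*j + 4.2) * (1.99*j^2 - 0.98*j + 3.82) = 10.2684*j^5 - 5.7135*j^4 + 30.0642*j^3 + 2.1582*j^2 + 15.1368*j + 16.044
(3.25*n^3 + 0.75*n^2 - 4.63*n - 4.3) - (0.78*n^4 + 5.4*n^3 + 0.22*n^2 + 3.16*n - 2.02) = -0.78*n^4 - 2.15*n^3 + 0.53*n^2 - 7.79*n - 2.28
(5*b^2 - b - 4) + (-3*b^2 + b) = 2*b^2 - 4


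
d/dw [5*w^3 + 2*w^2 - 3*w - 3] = 15*w^2 + 4*w - 3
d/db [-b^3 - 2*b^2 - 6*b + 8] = -3*b^2 - 4*b - 6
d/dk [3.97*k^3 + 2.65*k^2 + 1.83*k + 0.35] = 11.91*k^2 + 5.3*k + 1.83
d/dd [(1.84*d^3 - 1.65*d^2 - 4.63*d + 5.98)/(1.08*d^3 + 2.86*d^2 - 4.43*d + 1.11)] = (7.0444*d^4 - 6.30159999999999*d^3 + 7.3033*d^2 - 37.8686*d + 21.3521)/(1.1664*d^6 + 6.1776*d^5 - 1.3892*d^4 - 22.942*d^3 + 25.9741*d^2 - 9.8346*d + 1.2321)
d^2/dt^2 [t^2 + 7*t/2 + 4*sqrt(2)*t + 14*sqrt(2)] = 2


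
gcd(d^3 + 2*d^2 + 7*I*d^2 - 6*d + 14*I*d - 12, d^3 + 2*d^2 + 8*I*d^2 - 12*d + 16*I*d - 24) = d^2 + d*(2 + 6*I) + 12*I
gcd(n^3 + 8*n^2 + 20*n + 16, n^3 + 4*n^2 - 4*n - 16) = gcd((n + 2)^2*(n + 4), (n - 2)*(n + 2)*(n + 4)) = n^2 + 6*n + 8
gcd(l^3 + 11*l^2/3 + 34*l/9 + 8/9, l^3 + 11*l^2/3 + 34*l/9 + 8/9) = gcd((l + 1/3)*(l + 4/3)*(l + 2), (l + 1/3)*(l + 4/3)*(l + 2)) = l^3 + 11*l^2/3 + 34*l/9 + 8/9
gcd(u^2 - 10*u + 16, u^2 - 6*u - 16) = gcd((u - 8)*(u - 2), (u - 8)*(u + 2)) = u - 8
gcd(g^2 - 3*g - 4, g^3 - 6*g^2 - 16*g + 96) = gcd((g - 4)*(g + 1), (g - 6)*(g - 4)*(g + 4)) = g - 4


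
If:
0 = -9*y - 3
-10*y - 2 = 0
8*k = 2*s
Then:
No Solution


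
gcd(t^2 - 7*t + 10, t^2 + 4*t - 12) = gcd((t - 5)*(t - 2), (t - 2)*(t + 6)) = t - 2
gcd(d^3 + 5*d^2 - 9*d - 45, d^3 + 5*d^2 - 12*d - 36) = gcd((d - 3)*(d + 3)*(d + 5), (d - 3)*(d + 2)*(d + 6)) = d - 3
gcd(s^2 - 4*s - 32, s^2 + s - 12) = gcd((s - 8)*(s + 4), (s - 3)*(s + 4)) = s + 4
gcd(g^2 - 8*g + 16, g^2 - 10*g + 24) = g - 4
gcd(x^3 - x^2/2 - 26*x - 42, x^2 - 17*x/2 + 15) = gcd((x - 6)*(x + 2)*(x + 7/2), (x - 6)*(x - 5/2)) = x - 6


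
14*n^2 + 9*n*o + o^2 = (2*n + o)*(7*n + o)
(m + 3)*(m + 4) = m^2 + 7*m + 12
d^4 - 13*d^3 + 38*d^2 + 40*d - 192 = (d - 8)*(d - 4)*(d - 3)*(d + 2)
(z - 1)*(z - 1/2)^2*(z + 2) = z^4 - 11*z^2/4 + 9*z/4 - 1/2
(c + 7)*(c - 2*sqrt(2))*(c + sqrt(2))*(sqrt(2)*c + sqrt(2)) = sqrt(2)*c^4 - 2*c^3 + 8*sqrt(2)*c^3 - 16*c^2 + 3*sqrt(2)*c^2 - 32*sqrt(2)*c - 14*c - 28*sqrt(2)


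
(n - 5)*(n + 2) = n^2 - 3*n - 10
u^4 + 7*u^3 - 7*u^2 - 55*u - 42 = (u - 3)*(u + 1)*(u + 2)*(u + 7)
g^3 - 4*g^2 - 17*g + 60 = (g - 5)*(g - 3)*(g + 4)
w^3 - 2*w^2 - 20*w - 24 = (w - 6)*(w + 2)^2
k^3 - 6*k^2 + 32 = (k - 4)^2*(k + 2)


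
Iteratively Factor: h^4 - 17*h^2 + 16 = (h + 4)*(h^3 - 4*h^2 - h + 4) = (h + 1)*(h + 4)*(h^2 - 5*h + 4) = (h - 1)*(h + 1)*(h + 4)*(h - 4)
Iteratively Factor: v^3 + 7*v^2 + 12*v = (v)*(v^2 + 7*v + 12) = v*(v + 4)*(v + 3)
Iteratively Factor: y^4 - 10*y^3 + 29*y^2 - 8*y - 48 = (y + 1)*(y^3 - 11*y^2 + 40*y - 48) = (y - 4)*(y + 1)*(y^2 - 7*y + 12) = (y - 4)*(y - 3)*(y + 1)*(y - 4)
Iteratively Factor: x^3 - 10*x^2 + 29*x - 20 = (x - 1)*(x^2 - 9*x + 20) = (x - 4)*(x - 1)*(x - 5)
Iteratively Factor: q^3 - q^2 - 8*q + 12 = (q - 2)*(q^2 + q - 6) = (q - 2)^2*(q + 3)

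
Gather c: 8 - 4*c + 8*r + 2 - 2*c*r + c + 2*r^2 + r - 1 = c*(-2*r - 3) + 2*r^2 + 9*r + 9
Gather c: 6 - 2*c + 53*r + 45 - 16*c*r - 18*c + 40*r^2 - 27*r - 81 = c*(-16*r - 20) + 40*r^2 + 26*r - 30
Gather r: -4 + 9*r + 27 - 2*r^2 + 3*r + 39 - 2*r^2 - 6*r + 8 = -4*r^2 + 6*r + 70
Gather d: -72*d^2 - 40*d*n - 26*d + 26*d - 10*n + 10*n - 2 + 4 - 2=-72*d^2 - 40*d*n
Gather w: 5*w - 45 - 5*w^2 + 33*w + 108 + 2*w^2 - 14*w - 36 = -3*w^2 + 24*w + 27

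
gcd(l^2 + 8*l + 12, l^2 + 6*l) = l + 6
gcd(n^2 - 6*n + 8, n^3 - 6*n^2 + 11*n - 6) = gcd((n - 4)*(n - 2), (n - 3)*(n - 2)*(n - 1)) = n - 2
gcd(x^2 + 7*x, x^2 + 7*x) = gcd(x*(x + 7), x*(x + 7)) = x^2 + 7*x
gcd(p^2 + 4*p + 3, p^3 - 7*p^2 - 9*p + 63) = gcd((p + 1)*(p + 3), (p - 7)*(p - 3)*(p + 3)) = p + 3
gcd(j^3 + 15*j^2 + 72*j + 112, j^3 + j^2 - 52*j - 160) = j + 4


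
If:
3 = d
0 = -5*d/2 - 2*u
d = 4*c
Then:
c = 3/4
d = 3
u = -15/4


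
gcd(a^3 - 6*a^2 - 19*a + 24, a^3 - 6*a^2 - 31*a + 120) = a - 8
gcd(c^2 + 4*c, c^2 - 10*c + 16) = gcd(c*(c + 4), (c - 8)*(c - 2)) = 1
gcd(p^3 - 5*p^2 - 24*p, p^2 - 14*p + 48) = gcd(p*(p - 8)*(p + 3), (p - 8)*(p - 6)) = p - 8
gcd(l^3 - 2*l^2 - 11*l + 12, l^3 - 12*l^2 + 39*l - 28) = l^2 - 5*l + 4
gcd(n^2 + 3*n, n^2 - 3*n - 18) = n + 3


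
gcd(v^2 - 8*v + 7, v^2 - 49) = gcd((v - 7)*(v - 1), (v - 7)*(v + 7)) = v - 7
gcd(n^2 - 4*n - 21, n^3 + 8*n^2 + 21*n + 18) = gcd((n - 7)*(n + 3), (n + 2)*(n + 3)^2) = n + 3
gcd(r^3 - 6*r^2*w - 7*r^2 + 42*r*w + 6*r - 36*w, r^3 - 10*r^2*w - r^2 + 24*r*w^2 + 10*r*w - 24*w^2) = r^2 - 6*r*w - r + 6*w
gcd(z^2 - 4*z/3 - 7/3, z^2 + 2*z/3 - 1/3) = z + 1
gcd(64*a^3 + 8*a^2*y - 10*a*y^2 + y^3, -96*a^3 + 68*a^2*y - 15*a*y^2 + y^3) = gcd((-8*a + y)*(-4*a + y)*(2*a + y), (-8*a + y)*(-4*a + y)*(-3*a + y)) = 32*a^2 - 12*a*y + y^2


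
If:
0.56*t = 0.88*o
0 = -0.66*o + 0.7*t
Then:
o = 0.00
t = 0.00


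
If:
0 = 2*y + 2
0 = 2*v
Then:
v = 0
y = -1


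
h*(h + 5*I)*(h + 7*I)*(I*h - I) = I*h^4 - 12*h^3 - I*h^3 + 12*h^2 - 35*I*h^2 + 35*I*h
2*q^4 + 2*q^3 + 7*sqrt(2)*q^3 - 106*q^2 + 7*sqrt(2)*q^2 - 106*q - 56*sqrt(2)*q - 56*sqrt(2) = (q - 4*sqrt(2))*(q + 7*sqrt(2))*(sqrt(2)*q + 1)*(sqrt(2)*q + sqrt(2))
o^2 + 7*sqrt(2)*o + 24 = (o + 3*sqrt(2))*(o + 4*sqrt(2))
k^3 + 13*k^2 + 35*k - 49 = (k - 1)*(k + 7)^2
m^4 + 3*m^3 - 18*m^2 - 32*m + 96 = (m - 3)*(m - 2)*(m + 4)^2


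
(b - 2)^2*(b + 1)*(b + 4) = b^4 + b^3 - 12*b^2 + 4*b + 16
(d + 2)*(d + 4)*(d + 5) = d^3 + 11*d^2 + 38*d + 40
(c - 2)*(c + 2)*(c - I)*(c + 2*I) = c^4 + I*c^3 - 2*c^2 - 4*I*c - 8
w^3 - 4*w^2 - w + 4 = (w - 4)*(w - 1)*(w + 1)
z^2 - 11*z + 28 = (z - 7)*(z - 4)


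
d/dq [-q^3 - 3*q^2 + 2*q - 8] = -3*q^2 - 6*q + 2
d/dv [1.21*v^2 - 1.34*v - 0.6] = 2.42*v - 1.34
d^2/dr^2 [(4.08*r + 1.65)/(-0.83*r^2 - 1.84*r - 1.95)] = (-(1.66*r + 1.84)*(3.32*r + 3.68)*(4.08*r + 1.65) + (20.3184*r + 17.7534)*(0.83*r^2 + 1.84*r + 1.95))/(0.83*r^2 + 1.84*r + 1.95)^3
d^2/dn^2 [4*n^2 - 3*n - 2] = 8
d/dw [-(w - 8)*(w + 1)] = 7 - 2*w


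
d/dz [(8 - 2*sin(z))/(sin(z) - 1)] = -6*cos(z)/(sin(z) - 1)^2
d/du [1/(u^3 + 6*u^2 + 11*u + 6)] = (-3*u^2 - 12*u - 11)/(u^3 + 6*u^2 + 11*u + 6)^2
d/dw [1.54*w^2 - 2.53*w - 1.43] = 3.08*w - 2.53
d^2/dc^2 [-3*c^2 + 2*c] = -6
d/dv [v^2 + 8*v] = 2*v + 8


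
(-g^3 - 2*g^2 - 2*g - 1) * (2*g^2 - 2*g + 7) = -2*g^5 - 2*g^4 - 7*g^3 - 12*g^2 - 12*g - 7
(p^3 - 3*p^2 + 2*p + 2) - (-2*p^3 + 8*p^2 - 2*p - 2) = 3*p^3 - 11*p^2 + 4*p + 4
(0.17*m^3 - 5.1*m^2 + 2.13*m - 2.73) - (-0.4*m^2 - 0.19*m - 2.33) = 0.17*m^3 - 4.7*m^2 + 2.32*m - 0.4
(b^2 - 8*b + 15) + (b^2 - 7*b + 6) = 2*b^2 - 15*b + 21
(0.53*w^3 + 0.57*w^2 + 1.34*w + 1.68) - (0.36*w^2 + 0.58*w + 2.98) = 0.53*w^3 + 0.21*w^2 + 0.76*w - 1.3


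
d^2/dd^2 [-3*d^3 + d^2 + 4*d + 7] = 2 - 18*d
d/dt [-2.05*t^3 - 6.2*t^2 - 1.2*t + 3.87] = -6.15*t^2 - 12.4*t - 1.2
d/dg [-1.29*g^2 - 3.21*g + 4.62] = -2.58*g - 3.21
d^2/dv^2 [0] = 0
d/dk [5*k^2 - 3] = 10*k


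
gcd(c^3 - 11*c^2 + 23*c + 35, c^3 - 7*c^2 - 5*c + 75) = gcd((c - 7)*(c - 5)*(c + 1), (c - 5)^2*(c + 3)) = c - 5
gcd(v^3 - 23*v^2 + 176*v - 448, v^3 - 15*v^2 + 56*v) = v^2 - 15*v + 56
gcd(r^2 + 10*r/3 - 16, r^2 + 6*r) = r + 6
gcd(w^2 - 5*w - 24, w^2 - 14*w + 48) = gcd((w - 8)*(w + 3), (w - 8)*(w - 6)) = w - 8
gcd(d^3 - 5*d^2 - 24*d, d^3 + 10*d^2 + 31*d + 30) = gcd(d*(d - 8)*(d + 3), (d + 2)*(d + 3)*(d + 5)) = d + 3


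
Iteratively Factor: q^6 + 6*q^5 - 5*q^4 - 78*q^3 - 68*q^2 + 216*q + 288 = (q + 3)*(q^5 + 3*q^4 - 14*q^3 - 36*q^2 + 40*q + 96) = (q + 2)*(q + 3)*(q^4 + q^3 - 16*q^2 - 4*q + 48) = (q + 2)*(q + 3)*(q + 4)*(q^3 - 3*q^2 - 4*q + 12) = (q + 2)^2*(q + 3)*(q + 4)*(q^2 - 5*q + 6) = (q - 2)*(q + 2)^2*(q + 3)*(q + 4)*(q - 3)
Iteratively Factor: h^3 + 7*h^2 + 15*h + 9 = (h + 3)*(h^2 + 4*h + 3) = (h + 3)^2*(h + 1)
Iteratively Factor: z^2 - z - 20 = (z + 4)*(z - 5)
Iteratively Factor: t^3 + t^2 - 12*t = (t)*(t^2 + t - 12) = t*(t - 3)*(t + 4)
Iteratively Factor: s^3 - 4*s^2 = (s)*(s^2 - 4*s) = s^2*(s - 4)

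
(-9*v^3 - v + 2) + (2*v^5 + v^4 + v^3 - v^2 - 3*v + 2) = 2*v^5 + v^4 - 8*v^3 - v^2 - 4*v + 4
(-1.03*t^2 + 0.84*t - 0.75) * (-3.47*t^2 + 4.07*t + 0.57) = 3.5741*t^4 - 7.1069*t^3 + 5.4342*t^2 - 2.5737*t - 0.4275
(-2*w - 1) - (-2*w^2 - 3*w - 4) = 2*w^2 + w + 3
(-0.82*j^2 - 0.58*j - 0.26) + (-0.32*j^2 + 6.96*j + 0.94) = -1.14*j^2 + 6.38*j + 0.68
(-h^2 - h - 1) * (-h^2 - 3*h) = h^4 + 4*h^3 + 4*h^2 + 3*h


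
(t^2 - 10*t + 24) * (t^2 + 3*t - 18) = t^4 - 7*t^3 - 24*t^2 + 252*t - 432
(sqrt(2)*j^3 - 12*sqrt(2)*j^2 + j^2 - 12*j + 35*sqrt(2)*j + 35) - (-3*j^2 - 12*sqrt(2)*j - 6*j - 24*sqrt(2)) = sqrt(2)*j^3 - 12*sqrt(2)*j^2 + 4*j^2 - 6*j + 47*sqrt(2)*j + 24*sqrt(2) + 35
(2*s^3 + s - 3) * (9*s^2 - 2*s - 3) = 18*s^5 - 4*s^4 + 3*s^3 - 29*s^2 + 3*s + 9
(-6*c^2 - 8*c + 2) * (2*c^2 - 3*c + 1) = -12*c^4 + 2*c^3 + 22*c^2 - 14*c + 2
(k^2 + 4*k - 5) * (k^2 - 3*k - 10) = k^4 + k^3 - 27*k^2 - 25*k + 50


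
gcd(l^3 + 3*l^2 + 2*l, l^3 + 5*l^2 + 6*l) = l^2 + 2*l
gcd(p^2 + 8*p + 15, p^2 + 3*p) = p + 3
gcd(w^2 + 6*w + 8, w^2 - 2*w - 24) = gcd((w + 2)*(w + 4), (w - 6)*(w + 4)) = w + 4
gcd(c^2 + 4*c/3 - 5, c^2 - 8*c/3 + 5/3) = c - 5/3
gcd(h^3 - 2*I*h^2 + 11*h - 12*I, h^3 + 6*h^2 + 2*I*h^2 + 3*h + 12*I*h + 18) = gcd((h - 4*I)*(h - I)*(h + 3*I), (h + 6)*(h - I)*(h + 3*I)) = h^2 + 2*I*h + 3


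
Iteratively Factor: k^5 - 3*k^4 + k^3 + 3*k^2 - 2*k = (k - 1)*(k^4 - 2*k^3 - k^2 + 2*k) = k*(k - 1)*(k^3 - 2*k^2 - k + 2) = k*(k - 1)*(k + 1)*(k^2 - 3*k + 2) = k*(k - 2)*(k - 1)*(k + 1)*(k - 1)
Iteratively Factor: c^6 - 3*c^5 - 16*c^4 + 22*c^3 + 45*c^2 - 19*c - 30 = (c - 5)*(c^5 + 2*c^4 - 6*c^3 - 8*c^2 + 5*c + 6) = (c - 5)*(c - 2)*(c^4 + 4*c^3 + 2*c^2 - 4*c - 3) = (c - 5)*(c - 2)*(c - 1)*(c^3 + 5*c^2 + 7*c + 3) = (c - 5)*(c - 2)*(c - 1)*(c + 1)*(c^2 + 4*c + 3) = (c - 5)*(c - 2)*(c - 1)*(c + 1)*(c + 3)*(c + 1)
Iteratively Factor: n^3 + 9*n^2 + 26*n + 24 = (n + 2)*(n^2 + 7*n + 12) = (n + 2)*(n + 3)*(n + 4)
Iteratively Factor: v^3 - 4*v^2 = (v - 4)*(v^2) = v*(v - 4)*(v)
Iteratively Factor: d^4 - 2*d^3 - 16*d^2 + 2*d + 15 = (d - 1)*(d^3 - d^2 - 17*d - 15) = (d - 5)*(d - 1)*(d^2 + 4*d + 3) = (d - 5)*(d - 1)*(d + 3)*(d + 1)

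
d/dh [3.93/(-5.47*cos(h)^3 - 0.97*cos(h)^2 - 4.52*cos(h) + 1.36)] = (64.4913*sin(h)^2 - 7.6242*cos(h) - 82.2549)*sin(h)/(5.47*cos(h)^3 + 0.97*cos(h)^2 + 4.52*cos(h) - 1.36)^2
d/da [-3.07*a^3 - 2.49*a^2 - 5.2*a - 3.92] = -9.21*a^2 - 4.98*a - 5.2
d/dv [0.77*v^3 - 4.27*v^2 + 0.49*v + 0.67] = 2.31*v^2 - 8.54*v + 0.49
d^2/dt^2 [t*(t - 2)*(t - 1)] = 6*t - 6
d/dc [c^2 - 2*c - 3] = 2*c - 2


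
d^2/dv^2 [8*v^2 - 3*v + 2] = 16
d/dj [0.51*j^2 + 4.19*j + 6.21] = 1.02*j + 4.19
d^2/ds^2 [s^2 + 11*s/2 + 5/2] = 2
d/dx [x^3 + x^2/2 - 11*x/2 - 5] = 3*x^2 + x - 11/2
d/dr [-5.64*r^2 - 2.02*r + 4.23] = -11.28*r - 2.02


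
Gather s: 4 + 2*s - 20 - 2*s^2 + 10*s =-2*s^2 + 12*s - 16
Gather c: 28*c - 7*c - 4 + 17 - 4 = 21*c + 9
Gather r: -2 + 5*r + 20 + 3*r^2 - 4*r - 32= 3*r^2 + r - 14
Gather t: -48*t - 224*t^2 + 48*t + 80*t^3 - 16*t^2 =80*t^3 - 240*t^2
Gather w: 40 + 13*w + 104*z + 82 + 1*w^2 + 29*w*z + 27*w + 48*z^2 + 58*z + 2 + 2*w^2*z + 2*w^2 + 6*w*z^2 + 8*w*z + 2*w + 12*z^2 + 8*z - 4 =w^2*(2*z + 3) + w*(6*z^2 + 37*z + 42) + 60*z^2 + 170*z + 120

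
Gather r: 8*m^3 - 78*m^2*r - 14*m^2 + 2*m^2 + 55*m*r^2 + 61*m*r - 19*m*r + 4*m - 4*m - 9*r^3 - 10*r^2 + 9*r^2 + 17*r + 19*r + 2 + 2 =8*m^3 - 12*m^2 - 9*r^3 + r^2*(55*m - 1) + r*(-78*m^2 + 42*m + 36) + 4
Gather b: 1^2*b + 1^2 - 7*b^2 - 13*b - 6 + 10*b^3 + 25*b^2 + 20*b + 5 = 10*b^3 + 18*b^2 + 8*b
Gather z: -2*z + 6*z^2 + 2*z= 6*z^2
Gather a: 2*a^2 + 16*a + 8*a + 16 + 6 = 2*a^2 + 24*a + 22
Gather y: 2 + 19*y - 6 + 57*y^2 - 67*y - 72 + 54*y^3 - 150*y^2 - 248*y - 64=54*y^3 - 93*y^2 - 296*y - 140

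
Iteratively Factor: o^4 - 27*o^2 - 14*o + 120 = (o - 2)*(o^3 + 2*o^2 - 23*o - 60) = (o - 2)*(o + 3)*(o^2 - o - 20) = (o - 5)*(o - 2)*(o + 3)*(o + 4)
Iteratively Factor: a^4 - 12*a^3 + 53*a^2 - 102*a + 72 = (a - 4)*(a^3 - 8*a^2 + 21*a - 18) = (a - 4)*(a - 3)*(a^2 - 5*a + 6) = (a - 4)*(a - 3)^2*(a - 2)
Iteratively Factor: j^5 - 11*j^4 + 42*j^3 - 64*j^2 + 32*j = (j)*(j^4 - 11*j^3 + 42*j^2 - 64*j + 32) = j*(j - 1)*(j^3 - 10*j^2 + 32*j - 32) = j*(j - 4)*(j - 1)*(j^2 - 6*j + 8) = j*(j - 4)*(j - 2)*(j - 1)*(j - 4)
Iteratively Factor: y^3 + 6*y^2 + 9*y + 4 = (y + 4)*(y^2 + 2*y + 1) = (y + 1)*(y + 4)*(y + 1)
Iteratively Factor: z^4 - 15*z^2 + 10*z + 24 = (z + 1)*(z^3 - z^2 - 14*z + 24) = (z - 2)*(z + 1)*(z^2 + z - 12) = (z - 2)*(z + 1)*(z + 4)*(z - 3)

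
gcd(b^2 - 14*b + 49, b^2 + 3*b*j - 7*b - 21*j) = b - 7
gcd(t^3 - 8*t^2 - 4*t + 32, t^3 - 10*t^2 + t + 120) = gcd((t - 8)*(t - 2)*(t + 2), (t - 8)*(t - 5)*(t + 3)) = t - 8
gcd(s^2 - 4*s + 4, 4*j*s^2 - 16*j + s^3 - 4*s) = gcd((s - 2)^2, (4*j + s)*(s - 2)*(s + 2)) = s - 2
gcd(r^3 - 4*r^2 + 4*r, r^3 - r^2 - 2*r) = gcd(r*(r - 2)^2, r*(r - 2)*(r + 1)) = r^2 - 2*r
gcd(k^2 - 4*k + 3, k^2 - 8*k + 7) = k - 1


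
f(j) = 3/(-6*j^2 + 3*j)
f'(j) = 3*(12*j - 3)/(-6*j^2 + 3*j)^2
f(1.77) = -0.22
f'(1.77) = 0.30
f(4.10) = -0.03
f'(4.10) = 0.02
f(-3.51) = -0.04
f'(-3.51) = -0.02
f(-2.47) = -0.07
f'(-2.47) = -0.05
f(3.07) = -0.06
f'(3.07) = 0.05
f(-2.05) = -0.10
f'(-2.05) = -0.08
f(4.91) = -0.02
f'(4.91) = 0.01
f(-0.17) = -4.39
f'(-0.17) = -32.37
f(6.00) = -0.02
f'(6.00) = 0.01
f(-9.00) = -0.00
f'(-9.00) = 0.00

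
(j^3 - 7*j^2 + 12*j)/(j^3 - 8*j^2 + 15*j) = (j - 4)/(j - 5)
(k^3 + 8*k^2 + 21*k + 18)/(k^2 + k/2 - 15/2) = 2*(k^2 + 5*k + 6)/(2*k - 5)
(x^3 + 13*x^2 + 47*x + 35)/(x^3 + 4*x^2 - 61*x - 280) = (x + 1)/(x - 8)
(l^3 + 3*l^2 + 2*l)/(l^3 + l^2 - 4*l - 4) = l/(l - 2)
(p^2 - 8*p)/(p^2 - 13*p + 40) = p/(p - 5)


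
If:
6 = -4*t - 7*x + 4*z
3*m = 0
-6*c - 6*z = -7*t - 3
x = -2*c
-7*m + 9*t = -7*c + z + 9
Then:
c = 25/73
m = 0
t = 63/73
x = -50/73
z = 85/73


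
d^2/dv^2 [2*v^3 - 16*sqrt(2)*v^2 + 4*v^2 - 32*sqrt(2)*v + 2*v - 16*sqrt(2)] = 12*v - 32*sqrt(2) + 8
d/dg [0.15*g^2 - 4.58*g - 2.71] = 0.3*g - 4.58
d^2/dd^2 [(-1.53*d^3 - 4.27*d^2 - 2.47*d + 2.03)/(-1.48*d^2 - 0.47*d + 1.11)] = (-3.5527136788005e-15*d^5 - 1.4210854715202e-14*d^4 + 10.583074*d^3 + 10.620258*d^2 + 27.184566*d + 5.53271)/(3.241792*d^6 + 3.088464*d^5 - 6.313236*d^4 - 4.528873*d^3 + 4.734927*d^2 + 1.737261*d - 1.367631)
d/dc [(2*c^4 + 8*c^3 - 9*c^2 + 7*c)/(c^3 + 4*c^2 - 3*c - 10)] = (2*c^6 + 16*c^5 + 23*c^4 - 142*c^3 - 241*c^2 + 180*c - 70)/(c^6 + 8*c^5 + 10*c^4 - 44*c^3 - 71*c^2 + 60*c + 100)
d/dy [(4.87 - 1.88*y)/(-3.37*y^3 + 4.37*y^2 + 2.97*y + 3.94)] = (-12.6712*y^3 + 57.4513*y^2 - 42.5638*y - 21.8711)/(11.3569*y^6 - 29.4538*y^5 - 0.9209*y^4 - 0.597799999999999*y^3 + 43.2565*y^2 + 23.4036*y + 15.5236)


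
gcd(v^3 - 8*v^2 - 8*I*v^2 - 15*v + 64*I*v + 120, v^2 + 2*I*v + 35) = v - 5*I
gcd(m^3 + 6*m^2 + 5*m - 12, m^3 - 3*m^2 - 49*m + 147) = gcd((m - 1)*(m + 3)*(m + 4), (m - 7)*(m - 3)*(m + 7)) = 1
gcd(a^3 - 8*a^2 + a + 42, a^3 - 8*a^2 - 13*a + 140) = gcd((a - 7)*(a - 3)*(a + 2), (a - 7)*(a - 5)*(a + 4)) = a - 7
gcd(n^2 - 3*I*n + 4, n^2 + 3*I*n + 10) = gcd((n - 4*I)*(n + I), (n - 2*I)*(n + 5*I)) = 1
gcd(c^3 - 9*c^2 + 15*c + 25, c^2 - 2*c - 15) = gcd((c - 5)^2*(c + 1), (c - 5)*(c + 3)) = c - 5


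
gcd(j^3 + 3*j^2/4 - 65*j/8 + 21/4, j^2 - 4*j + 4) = j - 2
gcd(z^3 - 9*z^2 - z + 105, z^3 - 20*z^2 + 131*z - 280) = z^2 - 12*z + 35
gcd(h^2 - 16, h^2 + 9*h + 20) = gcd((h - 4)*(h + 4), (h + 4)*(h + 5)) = h + 4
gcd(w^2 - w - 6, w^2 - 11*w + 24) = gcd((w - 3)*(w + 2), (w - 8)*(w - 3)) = w - 3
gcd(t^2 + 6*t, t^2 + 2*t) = t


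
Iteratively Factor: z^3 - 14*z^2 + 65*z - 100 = (z - 5)*(z^2 - 9*z + 20) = (z - 5)^2*(z - 4)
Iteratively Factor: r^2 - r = (r - 1)*(r)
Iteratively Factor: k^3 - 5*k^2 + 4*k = (k - 4)*(k^2 - k) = (k - 4)*(k - 1)*(k)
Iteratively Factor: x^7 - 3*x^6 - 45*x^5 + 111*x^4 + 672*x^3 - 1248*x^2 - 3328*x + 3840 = (x - 1)*(x^6 - 2*x^5 - 47*x^4 + 64*x^3 + 736*x^2 - 512*x - 3840) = (x - 1)*(x + 4)*(x^5 - 6*x^4 - 23*x^3 + 156*x^2 + 112*x - 960) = (x - 5)*(x - 1)*(x + 4)*(x^4 - x^3 - 28*x^2 + 16*x + 192) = (x - 5)*(x - 1)*(x + 3)*(x + 4)*(x^3 - 4*x^2 - 16*x + 64) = (x - 5)*(x - 4)*(x - 1)*(x + 3)*(x + 4)*(x^2 - 16) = (x - 5)*(x - 4)^2*(x - 1)*(x + 3)*(x + 4)*(x + 4)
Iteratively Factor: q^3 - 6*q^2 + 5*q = (q - 1)*(q^2 - 5*q) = q*(q - 1)*(q - 5)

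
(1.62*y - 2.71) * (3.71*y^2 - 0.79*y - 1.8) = 6.0102*y^3 - 11.3339*y^2 - 0.7751*y + 4.878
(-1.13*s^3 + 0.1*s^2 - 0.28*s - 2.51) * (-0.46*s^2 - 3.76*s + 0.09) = 0.5198*s^5 + 4.2028*s^4 - 0.3489*s^3 + 2.2164*s^2 + 9.4124*s - 0.2259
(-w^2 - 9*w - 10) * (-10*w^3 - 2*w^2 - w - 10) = 10*w^5 + 92*w^4 + 119*w^3 + 39*w^2 + 100*w + 100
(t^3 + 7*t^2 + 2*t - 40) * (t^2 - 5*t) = t^5 + 2*t^4 - 33*t^3 - 50*t^2 + 200*t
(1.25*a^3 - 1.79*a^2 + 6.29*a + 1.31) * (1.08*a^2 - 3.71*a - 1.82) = 1.35*a^5 - 6.5707*a^4 + 11.1591*a^3 - 18.6633*a^2 - 16.3079*a - 2.3842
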